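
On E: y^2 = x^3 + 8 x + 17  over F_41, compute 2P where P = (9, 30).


Doubling: s = (3 x1^2 + a) / (2 y1)
s = (3*9^2 + 8) / (2*30) mod 41 = 24
x3 = s^2 - 2 x1 mod 41 = 24^2 - 2*9 = 25
y3 = s (x1 - x3) - y1 mod 41 = 24 * (9 - 25) - 30 = 37

2P = (25, 37)


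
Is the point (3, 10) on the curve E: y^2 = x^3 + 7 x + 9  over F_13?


Check whether y^2 = x^3 + 7 x + 9 (mod 13) for (x, y) = (3, 10).
LHS: y^2 = 10^2 mod 13 = 9
RHS: x^3 + 7 x + 9 = 3^3 + 7*3 + 9 mod 13 = 5
LHS != RHS

No, not on the curve


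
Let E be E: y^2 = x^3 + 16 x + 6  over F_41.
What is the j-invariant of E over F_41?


Delta = -16(4 a^3 + 27 b^2) mod 41 = 38
-1728 * (4 a)^3 = -1728 * (4*16)^3 mod 41 = 19
j = 19 * 38^(-1) mod 41 = 21

j = 21 (mod 41)


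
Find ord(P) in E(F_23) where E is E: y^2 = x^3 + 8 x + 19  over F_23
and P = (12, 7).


Compute successive multiples of P until we hit O:
  1P = (12, 7)
  2P = (17, 10)
  3P = (10, 8)
  4P = (7, 2)
  5P = (5, 0)
  6P = (7, 21)
  7P = (10, 15)
  8P = (17, 13)
  ... (continuing to 10P)
  10P = O

ord(P) = 10


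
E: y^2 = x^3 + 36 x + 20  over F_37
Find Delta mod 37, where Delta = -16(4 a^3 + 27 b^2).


4 a^3 + 27 b^2 = 4*36^3 + 27*20^2 = 186624 + 10800 = 197424
Delta = -16 * (197424) = -3158784
Delta mod 37 = 17

Delta = 17 (mod 37)


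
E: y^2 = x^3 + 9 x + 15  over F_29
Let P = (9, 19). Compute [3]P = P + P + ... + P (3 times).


k = 3 = 11_2 (binary, LSB first: 11)
Double-and-add from P = (9, 19):
  bit 0 = 1: acc = O + (9, 19) = (9, 19)
  bit 1 = 1: acc = (9, 19) + (12, 13) = (12, 16)

3P = (12, 16)


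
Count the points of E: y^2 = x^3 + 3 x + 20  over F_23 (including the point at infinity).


For each x in F_23, count y with y^2 = x^3 + 3 x + 20 mod 23:
  x = 1: RHS = 1, y in [1, 22]  -> 2 point(s)
  x = 4: RHS = 4, y in [2, 21]  -> 2 point(s)
  x = 6: RHS = 1, y in [1, 22]  -> 2 point(s)
  x = 7: RHS = 16, y in [4, 19]  -> 2 point(s)
  x = 8: RHS = 4, y in [2, 21]  -> 2 point(s)
  x = 11: RHS = 4, y in [2, 21]  -> 2 point(s)
  x = 12: RHS = 13, y in [6, 17]  -> 2 point(s)
  x = 13: RHS = 2, y in [5, 18]  -> 2 point(s)
  x = 14: RHS = 0, y in [0]  -> 1 point(s)
  x = 15: RHS = 13, y in [6, 17]  -> 2 point(s)
  x = 16: RHS = 1, y in [1, 22]  -> 2 point(s)
  x = 17: RHS = 16, y in [4, 19]  -> 2 point(s)
  x = 18: RHS = 18, y in [8, 15]  -> 2 point(s)
  x = 19: RHS = 13, y in [6, 17]  -> 2 point(s)
  x = 21: RHS = 6, y in [11, 12]  -> 2 point(s)
  x = 22: RHS = 16, y in [4, 19]  -> 2 point(s)
Affine points: 31. Add the point at infinity: total = 32.

#E(F_23) = 32


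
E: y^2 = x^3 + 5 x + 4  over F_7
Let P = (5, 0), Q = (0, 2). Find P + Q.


P != Q, so use the chord formula.
s = (y2 - y1) / (x2 - x1) = (2) / (2) mod 7 = 1
x3 = s^2 - x1 - x2 mod 7 = 1^2 - 5 - 0 = 3
y3 = s (x1 - x3) - y1 mod 7 = 1 * (5 - 3) - 0 = 2

P + Q = (3, 2)


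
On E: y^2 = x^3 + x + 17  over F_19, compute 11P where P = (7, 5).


k = 11 = 1011_2 (binary, LSB first: 1101)
Double-and-add from P = (7, 5):
  bit 0 = 1: acc = O + (7, 5) = (7, 5)
  bit 1 = 1: acc = (7, 5) + (12, 16) = (17, 11)
  bit 2 = 0: acc unchanged = (17, 11)
  bit 3 = 1: acc = (17, 11) + (8, 10) = (17, 8)

11P = (17, 8)


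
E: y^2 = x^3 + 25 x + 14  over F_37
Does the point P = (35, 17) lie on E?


Check whether y^2 = x^3 + 25 x + 14 (mod 37) for (x, y) = (35, 17).
LHS: y^2 = 17^2 mod 37 = 30
RHS: x^3 + 25 x + 14 = 35^3 + 25*35 + 14 mod 37 = 30
LHS = RHS

Yes, on the curve


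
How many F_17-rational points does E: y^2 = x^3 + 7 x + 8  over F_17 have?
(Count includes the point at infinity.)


For each x in F_17, count y with y^2 = x^3 + 7 x + 8 mod 17:
  x = 0: RHS = 8, y in [5, 12]  -> 2 point(s)
  x = 1: RHS = 16, y in [4, 13]  -> 2 point(s)
  x = 2: RHS = 13, y in [8, 9]  -> 2 point(s)
  x = 4: RHS = 15, y in [7, 10]  -> 2 point(s)
  x = 5: RHS = 15, y in [7, 10]  -> 2 point(s)
  x = 7: RHS = 9, y in [3, 14]  -> 2 point(s)
  x = 8: RHS = 15, y in [7, 10]  -> 2 point(s)
  x = 9: RHS = 1, y in [1, 16]  -> 2 point(s)
  x = 12: RHS = 1, y in [1, 16]  -> 2 point(s)
  x = 13: RHS = 1, y in [1, 16]  -> 2 point(s)
  x = 16: RHS = 0, y in [0]  -> 1 point(s)
Affine points: 21. Add the point at infinity: total = 22.

#E(F_17) = 22


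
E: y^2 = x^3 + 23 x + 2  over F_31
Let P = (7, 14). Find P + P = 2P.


Doubling: s = (3 x1^2 + a) / (2 y1)
s = (3*7^2 + 23) / (2*14) mod 31 = 26
x3 = s^2 - 2 x1 mod 31 = 26^2 - 2*7 = 11
y3 = s (x1 - x3) - y1 mod 31 = 26 * (7 - 11) - 14 = 6

2P = (11, 6)


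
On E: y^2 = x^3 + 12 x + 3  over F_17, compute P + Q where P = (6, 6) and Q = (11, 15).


P != Q, so use the chord formula.
s = (y2 - y1) / (x2 - x1) = (9) / (5) mod 17 = 12
x3 = s^2 - x1 - x2 mod 17 = 12^2 - 6 - 11 = 8
y3 = s (x1 - x3) - y1 mod 17 = 12 * (6 - 8) - 6 = 4

P + Q = (8, 4)


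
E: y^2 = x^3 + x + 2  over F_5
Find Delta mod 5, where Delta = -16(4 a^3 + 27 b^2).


4 a^3 + 27 b^2 = 4*1^3 + 27*2^2 = 4 + 108 = 112
Delta = -16 * (112) = -1792
Delta mod 5 = 3

Delta = 3 (mod 5)


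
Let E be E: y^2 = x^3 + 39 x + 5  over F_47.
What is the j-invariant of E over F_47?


Delta = -16(4 a^3 + 27 b^2) mod 47 = 19
-1728 * (4 a)^3 = -1728 * (4*39)^3 mod 47 = 42
j = 42 * 19^(-1) mod 47 = 22

j = 22 (mod 47)


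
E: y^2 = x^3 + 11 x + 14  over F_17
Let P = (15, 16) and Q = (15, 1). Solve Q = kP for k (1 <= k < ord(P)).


Enumerate multiples of P until we hit Q = (15, 1):
  1P = (15, 16)
  2P = (13, 12)
  3P = (10, 11)
  4P = (10, 6)
  5P = (13, 5)
  6P = (15, 1)
Match found at i = 6.

k = 6


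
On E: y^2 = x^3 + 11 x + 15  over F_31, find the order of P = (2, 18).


Compute successive multiples of P until we hit O:
  1P = (2, 18)
  2P = (6, 7)
  3P = (17, 0)
  4P = (6, 24)
  5P = (2, 13)
  6P = O

ord(P) = 6


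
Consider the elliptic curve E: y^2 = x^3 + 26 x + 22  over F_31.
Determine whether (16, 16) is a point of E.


Check whether y^2 = x^3 + 26 x + 22 (mod 31) for (x, y) = (16, 16).
LHS: y^2 = 16^2 mod 31 = 8
RHS: x^3 + 26 x + 22 = 16^3 + 26*16 + 22 mod 31 = 8
LHS = RHS

Yes, on the curve


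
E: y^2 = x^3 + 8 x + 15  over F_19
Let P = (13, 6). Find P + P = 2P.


Doubling: s = (3 x1^2 + a) / (2 y1)
s = (3*13^2 + 8) / (2*6) mod 19 = 16
x3 = s^2 - 2 x1 mod 19 = 16^2 - 2*13 = 2
y3 = s (x1 - x3) - y1 mod 19 = 16 * (13 - 2) - 6 = 18

2P = (2, 18)


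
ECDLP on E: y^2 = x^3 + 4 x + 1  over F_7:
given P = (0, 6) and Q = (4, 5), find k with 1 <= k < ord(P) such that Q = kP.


Enumerate multiples of P until we hit Q = (4, 5):
  1P = (0, 6)
  2P = (4, 2)
  3P = (4, 5)
Match found at i = 3.

k = 3


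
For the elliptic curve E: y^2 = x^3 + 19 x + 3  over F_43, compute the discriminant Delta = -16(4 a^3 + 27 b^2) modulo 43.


4 a^3 + 27 b^2 = 4*19^3 + 27*3^2 = 27436 + 243 = 27679
Delta = -16 * (27679) = -442864
Delta mod 43 = 36

Delta = 36 (mod 43)


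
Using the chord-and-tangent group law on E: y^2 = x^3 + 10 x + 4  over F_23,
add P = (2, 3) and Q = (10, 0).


P != Q, so use the chord formula.
s = (y2 - y1) / (x2 - x1) = (20) / (8) mod 23 = 14
x3 = s^2 - x1 - x2 mod 23 = 14^2 - 2 - 10 = 0
y3 = s (x1 - x3) - y1 mod 23 = 14 * (2 - 0) - 3 = 2

P + Q = (0, 2)


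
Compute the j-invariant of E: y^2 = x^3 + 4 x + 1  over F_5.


Delta = -16(4 a^3 + 27 b^2) mod 5 = 2
-1728 * (4 a)^3 = -1728 * (4*4)^3 mod 5 = 2
j = 2 * 2^(-1) mod 5 = 1

j = 1 (mod 5)


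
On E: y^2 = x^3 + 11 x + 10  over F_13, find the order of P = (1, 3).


Compute successive multiples of P until we hit O:
  1P = (1, 3)
  2P = (2, 12)
  3P = (0, 6)
  4P = (8, 5)
  5P = (7, 12)
  6P = (4, 12)
  7P = (4, 1)
  8P = (7, 1)
  ... (continuing to 13P)
  13P = O

ord(P) = 13


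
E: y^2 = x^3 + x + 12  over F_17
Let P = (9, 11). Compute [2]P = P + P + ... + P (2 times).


k = 2 = 10_2 (binary, LSB first: 01)
Double-and-add from P = (9, 11):
  bit 0 = 0: acc unchanged = O
  bit 1 = 1: acc = O + (12, 16) = (12, 16)

2P = (12, 16)


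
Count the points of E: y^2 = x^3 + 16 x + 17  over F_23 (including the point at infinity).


For each x in F_23, count y with y^2 = x^3 + 16 x + 17 mod 23:
  x = 3: RHS = 0, y in [0]  -> 1 point(s)
  x = 7: RHS = 12, y in [9, 14]  -> 2 point(s)
  x = 8: RHS = 13, y in [6, 17]  -> 2 point(s)
  x = 9: RHS = 16, y in [4, 19]  -> 2 point(s)
  x = 10: RHS = 4, y in [2, 21]  -> 2 point(s)
  x = 11: RHS = 6, y in [11, 12]  -> 2 point(s)
  x = 14: RHS = 18, y in [8, 15]  -> 2 point(s)
  x = 17: RHS = 4, y in [2, 21]  -> 2 point(s)
  x = 19: RHS = 4, y in [2, 21]  -> 2 point(s)
  x = 21: RHS = 0, y in [0]  -> 1 point(s)
  x = 22: RHS = 0, y in [0]  -> 1 point(s)
Affine points: 19. Add the point at infinity: total = 20.

#E(F_23) = 20


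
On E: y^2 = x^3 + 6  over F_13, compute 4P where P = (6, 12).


k = 4 = 100_2 (binary, LSB first: 001)
Double-and-add from P = (6, 12):
  bit 0 = 0: acc unchanged = O
  bit 1 = 0: acc unchanged = O
  bit 2 = 1: acc = O + (2, 12) = (2, 12)

4P = (2, 12)


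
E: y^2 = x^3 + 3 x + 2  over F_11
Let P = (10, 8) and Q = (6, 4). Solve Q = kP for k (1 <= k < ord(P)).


Enumerate multiples of P until we hit Q = (6, 4):
  1P = (10, 8)
  2P = (3, 7)
  3P = (7, 5)
  4P = (6, 7)
  5P = (4, 10)
  6P = (2, 4)
  7P = (2, 7)
  8P = (4, 1)
  9P = (6, 4)
Match found at i = 9.

k = 9


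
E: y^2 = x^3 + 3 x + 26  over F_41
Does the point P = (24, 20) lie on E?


Check whether y^2 = x^3 + 3 x + 26 (mod 41) for (x, y) = (24, 20).
LHS: y^2 = 20^2 mod 41 = 31
RHS: x^3 + 3 x + 26 = 24^3 + 3*24 + 26 mod 41 = 23
LHS != RHS

No, not on the curve


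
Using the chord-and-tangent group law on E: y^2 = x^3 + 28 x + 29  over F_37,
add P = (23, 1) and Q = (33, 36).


P != Q, so use the chord formula.
s = (y2 - y1) / (x2 - x1) = (35) / (10) mod 37 = 22
x3 = s^2 - x1 - x2 mod 37 = 22^2 - 23 - 33 = 21
y3 = s (x1 - x3) - y1 mod 37 = 22 * (23 - 21) - 1 = 6

P + Q = (21, 6)


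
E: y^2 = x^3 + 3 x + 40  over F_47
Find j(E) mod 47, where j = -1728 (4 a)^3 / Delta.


Delta = -16(4 a^3 + 27 b^2) mod 47 = 40
-1728 * (4 a)^3 = -1728 * (4*3)^3 mod 47 = 20
j = 20 * 40^(-1) mod 47 = 24

j = 24 (mod 47)


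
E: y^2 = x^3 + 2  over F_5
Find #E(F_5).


For each x in F_5, count y with y^2 = x^3 + 0 x + 2 mod 5:
  x = 2: RHS = 0, y in [0]  -> 1 point(s)
  x = 3: RHS = 4, y in [2, 3]  -> 2 point(s)
  x = 4: RHS = 1, y in [1, 4]  -> 2 point(s)
Affine points: 5. Add the point at infinity: total = 6.

#E(F_5) = 6


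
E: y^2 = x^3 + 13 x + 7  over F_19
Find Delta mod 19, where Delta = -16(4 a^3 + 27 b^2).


4 a^3 + 27 b^2 = 4*13^3 + 27*7^2 = 8788 + 1323 = 10111
Delta = -16 * (10111) = -161776
Delta mod 19 = 9

Delta = 9 (mod 19)


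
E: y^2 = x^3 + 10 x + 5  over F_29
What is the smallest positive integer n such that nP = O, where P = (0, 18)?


Compute successive multiples of P until we hit O:
  1P = (0, 18)
  2P = (5, 8)
  3P = (28, 9)
  4P = (24, 27)
  5P = (21, 14)
  6P = (1, 25)
  7P = (19, 23)
  8P = (3, 27)
  ... (continuing to 31P)
  31P = O

ord(P) = 31


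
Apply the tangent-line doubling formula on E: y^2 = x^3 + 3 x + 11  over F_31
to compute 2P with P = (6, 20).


Doubling: s = (3 x1^2 + a) / (2 y1)
s = (3*6^2 + 3) / (2*20) mod 31 = 2
x3 = s^2 - 2 x1 mod 31 = 2^2 - 2*6 = 23
y3 = s (x1 - x3) - y1 mod 31 = 2 * (6 - 23) - 20 = 8

2P = (23, 8)


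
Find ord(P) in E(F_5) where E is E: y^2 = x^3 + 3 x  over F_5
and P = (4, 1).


Compute successive multiples of P until we hit O:
  1P = (4, 1)
  2P = (1, 3)
  3P = (1, 2)
  4P = (4, 4)
  5P = O

ord(P) = 5


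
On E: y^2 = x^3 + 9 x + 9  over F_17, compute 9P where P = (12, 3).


k = 9 = 1001_2 (binary, LSB first: 1001)
Double-and-add from P = (12, 3):
  bit 0 = 1: acc = O + (12, 3) = (12, 3)
  bit 1 = 0: acc unchanged = (12, 3)
  bit 2 = 0: acc unchanged = (12, 3)
  bit 3 = 1: acc = (12, 3) + (15, 0) = (8, 10)

9P = (8, 10)


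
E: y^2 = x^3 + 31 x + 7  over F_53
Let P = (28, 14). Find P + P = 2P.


Doubling: s = (3 x1^2 + a) / (2 y1)
s = (3*28^2 + 31) / (2*14) mod 53 = 34
x3 = s^2 - 2 x1 mod 53 = 34^2 - 2*28 = 40
y3 = s (x1 - x3) - y1 mod 53 = 34 * (28 - 40) - 14 = 2

2P = (40, 2)


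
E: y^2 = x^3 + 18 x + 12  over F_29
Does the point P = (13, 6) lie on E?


Check whether y^2 = x^3 + 18 x + 12 (mod 29) for (x, y) = (13, 6).
LHS: y^2 = 6^2 mod 29 = 7
RHS: x^3 + 18 x + 12 = 13^3 + 18*13 + 12 mod 29 = 7
LHS = RHS

Yes, on the curve


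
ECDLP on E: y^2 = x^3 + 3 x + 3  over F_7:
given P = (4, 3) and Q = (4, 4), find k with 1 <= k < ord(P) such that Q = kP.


Enumerate multiples of P until we hit Q = (4, 4):
  1P = (4, 3)
  2P = (3, 2)
  3P = (1, 0)
  4P = (3, 5)
  5P = (4, 4)
Match found at i = 5.

k = 5


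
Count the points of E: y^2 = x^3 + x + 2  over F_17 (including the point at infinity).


For each x in F_17, count y with y^2 = x^3 + 1 x + 2 mod 17:
  x = 0: RHS = 2, y in [6, 11]  -> 2 point(s)
  x = 1: RHS = 4, y in [2, 15]  -> 2 point(s)
  x = 3: RHS = 15, y in [7, 10]  -> 2 point(s)
  x = 4: RHS = 2, y in [6, 11]  -> 2 point(s)
  x = 5: RHS = 13, y in [8, 9]  -> 2 point(s)
  x = 9: RHS = 9, y in [3, 14]  -> 2 point(s)
  x = 10: RHS = 9, y in [3, 14]  -> 2 point(s)
  x = 11: RHS = 1, y in [1, 16]  -> 2 point(s)
  x = 12: RHS = 8, y in [5, 12]  -> 2 point(s)
  x = 13: RHS = 2, y in [6, 11]  -> 2 point(s)
  x = 15: RHS = 9, y in [3, 14]  -> 2 point(s)
  x = 16: RHS = 0, y in [0]  -> 1 point(s)
Affine points: 23. Add the point at infinity: total = 24.

#E(F_17) = 24


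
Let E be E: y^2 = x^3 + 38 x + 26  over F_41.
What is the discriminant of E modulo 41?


4 a^3 + 27 b^2 = 4*38^3 + 27*26^2 = 219488 + 18252 = 237740
Delta = -16 * (237740) = -3803840
Delta mod 41 = 17

Delta = 17 (mod 41)


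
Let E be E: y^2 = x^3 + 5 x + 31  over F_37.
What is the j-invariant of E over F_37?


Delta = -16(4 a^3 + 27 b^2) mod 37 = 17
-1728 * (4 a)^3 = -1728 * (4*5)^3 mod 37 = 14
j = 14 * 17^(-1) mod 37 = 3

j = 3 (mod 37)


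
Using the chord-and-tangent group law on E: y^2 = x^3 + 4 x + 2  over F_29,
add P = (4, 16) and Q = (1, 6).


P != Q, so use the chord formula.
s = (y2 - y1) / (x2 - x1) = (19) / (26) mod 29 = 13
x3 = s^2 - x1 - x2 mod 29 = 13^2 - 4 - 1 = 19
y3 = s (x1 - x3) - y1 mod 29 = 13 * (4 - 19) - 16 = 21

P + Q = (19, 21)


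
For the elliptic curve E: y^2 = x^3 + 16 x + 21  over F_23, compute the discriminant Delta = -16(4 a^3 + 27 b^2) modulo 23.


4 a^3 + 27 b^2 = 4*16^3 + 27*21^2 = 16384 + 11907 = 28291
Delta = -16 * (28291) = -452656
Delta mod 23 = 7

Delta = 7 (mod 23)


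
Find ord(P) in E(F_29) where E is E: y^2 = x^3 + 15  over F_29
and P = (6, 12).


Compute successive multiples of P until we hit O:
  1P = (6, 12)
  2P = (1, 25)
  3P = (16, 14)
  4P = (14, 27)
  5P = (3, 19)
  6P = (19, 28)
  7P = (5, 16)
  8P = (5, 13)
  ... (continuing to 15P)
  15P = O

ord(P) = 15


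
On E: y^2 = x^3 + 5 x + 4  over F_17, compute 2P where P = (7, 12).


Doubling: s = (3 x1^2 + a) / (2 y1)
s = (3*7^2 + 5) / (2*12) mod 17 = 12
x3 = s^2 - 2 x1 mod 17 = 12^2 - 2*7 = 11
y3 = s (x1 - x3) - y1 mod 17 = 12 * (7 - 11) - 12 = 8

2P = (11, 8)


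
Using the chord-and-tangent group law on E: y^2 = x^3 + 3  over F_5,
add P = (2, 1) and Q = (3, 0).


P != Q, so use the chord formula.
s = (y2 - y1) / (x2 - x1) = (4) / (1) mod 5 = 4
x3 = s^2 - x1 - x2 mod 5 = 4^2 - 2 - 3 = 1
y3 = s (x1 - x3) - y1 mod 5 = 4 * (2 - 1) - 1 = 3

P + Q = (1, 3)


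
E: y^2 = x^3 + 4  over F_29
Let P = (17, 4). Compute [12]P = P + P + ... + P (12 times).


k = 12 = 1100_2 (binary, LSB first: 0011)
Double-and-add from P = (17, 4):
  bit 0 = 0: acc unchanged = O
  bit 1 = 0: acc unchanged = O
  bit 2 = 1: acc = O + (27, 24) = (27, 24)
  bit 3 = 1: acc = (27, 24) + (24, 13) = (14, 14)

12P = (14, 14)


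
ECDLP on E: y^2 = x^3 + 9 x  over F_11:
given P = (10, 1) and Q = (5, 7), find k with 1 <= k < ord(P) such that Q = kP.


Enumerate multiples of P until we hit Q = (5, 7):
  1P = (10, 1)
  2P = (5, 7)
Match found at i = 2.

k = 2


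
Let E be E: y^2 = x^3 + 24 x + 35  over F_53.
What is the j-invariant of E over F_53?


Delta = -16(4 a^3 + 27 b^2) mod 53 = 51
-1728 * (4 a)^3 = -1728 * (4*24)^3 mod 53 = 41
j = 41 * 51^(-1) mod 53 = 6

j = 6 (mod 53)


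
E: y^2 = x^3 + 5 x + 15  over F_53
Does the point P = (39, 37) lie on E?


Check whether y^2 = x^3 + 5 x + 15 (mod 53) for (x, y) = (39, 37).
LHS: y^2 = 37^2 mod 53 = 44
RHS: x^3 + 5 x + 15 = 39^3 + 5*39 + 15 mod 53 = 10
LHS != RHS

No, not on the curve


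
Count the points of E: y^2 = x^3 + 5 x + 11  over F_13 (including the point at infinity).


For each x in F_13, count y with y^2 = x^3 + 5 x + 11 mod 13:
  x = 1: RHS = 4, y in [2, 11]  -> 2 point(s)
  x = 2: RHS = 3, y in [4, 9]  -> 2 point(s)
  x = 3: RHS = 1, y in [1, 12]  -> 2 point(s)
  x = 4: RHS = 4, y in [2, 11]  -> 2 point(s)
  x = 6: RHS = 10, y in [6, 7]  -> 2 point(s)
  x = 7: RHS = 12, y in [5, 8]  -> 2 point(s)
  x = 8: RHS = 4, y in [2, 11]  -> 2 point(s)
Affine points: 14. Add the point at infinity: total = 15.

#E(F_13) = 15


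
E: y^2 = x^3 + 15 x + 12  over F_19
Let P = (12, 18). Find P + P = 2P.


Doubling: s = (3 x1^2 + a) / (2 y1)
s = (3*12^2 + 15) / (2*18) mod 19 = 14
x3 = s^2 - 2 x1 mod 19 = 14^2 - 2*12 = 1
y3 = s (x1 - x3) - y1 mod 19 = 14 * (12 - 1) - 18 = 3

2P = (1, 3)


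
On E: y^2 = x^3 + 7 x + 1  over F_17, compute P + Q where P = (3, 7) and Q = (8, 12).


P != Q, so use the chord formula.
s = (y2 - y1) / (x2 - x1) = (5) / (5) mod 17 = 1
x3 = s^2 - x1 - x2 mod 17 = 1^2 - 3 - 8 = 7
y3 = s (x1 - x3) - y1 mod 17 = 1 * (3 - 7) - 7 = 6

P + Q = (7, 6)


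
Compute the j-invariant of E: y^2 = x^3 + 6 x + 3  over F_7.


Delta = -16(4 a^3 + 27 b^2) mod 7 = 5
-1728 * (4 a)^3 = -1728 * (4*6)^3 mod 7 = 6
j = 6 * 5^(-1) mod 7 = 4

j = 4 (mod 7)


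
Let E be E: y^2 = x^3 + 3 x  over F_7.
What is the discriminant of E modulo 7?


4 a^3 + 27 b^2 = 4*3^3 + 27*0^2 = 108 + 0 = 108
Delta = -16 * (108) = -1728
Delta mod 7 = 1

Delta = 1 (mod 7)


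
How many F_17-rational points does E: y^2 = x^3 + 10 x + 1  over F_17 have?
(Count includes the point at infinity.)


For each x in F_17, count y with y^2 = x^3 + 10 x + 1 mod 17:
  x = 0: RHS = 1, y in [1, 16]  -> 2 point(s)
  x = 8: RHS = 15, y in [7, 10]  -> 2 point(s)
  x = 9: RHS = 4, y in [2, 15]  -> 2 point(s)
  x = 10: RHS = 13, y in [8, 9]  -> 2 point(s)
  x = 12: RHS = 13, y in [8, 9]  -> 2 point(s)
  x = 13: RHS = 16, y in [4, 13]  -> 2 point(s)
Affine points: 12. Add the point at infinity: total = 13.

#E(F_17) = 13


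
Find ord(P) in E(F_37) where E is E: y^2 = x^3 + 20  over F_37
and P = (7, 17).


Compute successive multiples of P until we hit O:
  1P = (7, 17)
  2P = (19, 16)
  3P = (20, 18)
  4P = (3, 26)
  5P = (2, 18)
  6P = (31, 10)
  7P = (26, 24)
  8P = (15, 19)
  ... (continuing to 49P)
  49P = O

ord(P) = 49


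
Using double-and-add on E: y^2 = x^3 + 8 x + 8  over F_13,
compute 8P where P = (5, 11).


k = 8 = 1000_2 (binary, LSB first: 0001)
Double-and-add from P = (5, 11):
  bit 0 = 0: acc unchanged = O
  bit 1 = 0: acc unchanged = O
  bit 2 = 0: acc unchanged = O
  bit 3 = 1: acc = O + (7, 2) = (7, 2)

8P = (7, 2)


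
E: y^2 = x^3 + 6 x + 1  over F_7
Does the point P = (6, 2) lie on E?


Check whether y^2 = x^3 + 6 x + 1 (mod 7) for (x, y) = (6, 2).
LHS: y^2 = 2^2 mod 7 = 4
RHS: x^3 + 6 x + 1 = 6^3 + 6*6 + 1 mod 7 = 1
LHS != RHS

No, not on the curve


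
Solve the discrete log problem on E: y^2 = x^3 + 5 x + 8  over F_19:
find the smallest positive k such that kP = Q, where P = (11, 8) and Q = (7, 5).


Enumerate multiples of P until we hit Q = (7, 5):
  1P = (11, 8)
  2P = (13, 3)
  3P = (6, 8)
  4P = (2, 11)
  5P = (4, 15)
  6P = (5, 5)
  7P = (8, 3)
  8P = (7, 5)
Match found at i = 8.

k = 8


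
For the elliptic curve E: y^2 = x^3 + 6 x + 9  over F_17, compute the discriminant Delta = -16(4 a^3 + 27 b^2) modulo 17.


4 a^3 + 27 b^2 = 4*6^3 + 27*9^2 = 864 + 2187 = 3051
Delta = -16 * (3051) = -48816
Delta mod 17 = 8

Delta = 8 (mod 17)


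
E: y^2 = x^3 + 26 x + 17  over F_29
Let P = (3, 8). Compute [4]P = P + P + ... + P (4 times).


k = 4 = 100_2 (binary, LSB first: 001)
Double-and-add from P = (3, 8):
  bit 0 = 0: acc unchanged = O
  bit 1 = 0: acc unchanged = O
  bit 2 = 1: acc = O + (9, 9) = (9, 9)

4P = (9, 9)


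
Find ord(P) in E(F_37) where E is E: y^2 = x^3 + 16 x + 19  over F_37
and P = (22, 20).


Compute successive multiples of P until we hit O:
  1P = (22, 20)
  2P = (9, 2)
  3P = (32, 6)
  4P = (19, 35)
  5P = (21, 12)
  6P = (21, 25)
  7P = (19, 2)
  8P = (32, 31)
  ... (continuing to 11P)
  11P = O

ord(P) = 11


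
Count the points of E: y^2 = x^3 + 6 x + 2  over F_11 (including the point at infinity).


For each x in F_11, count y with y^2 = x^3 + 6 x + 2 mod 11:
  x = 1: RHS = 9, y in [3, 8]  -> 2 point(s)
  x = 2: RHS = 0, y in [0]  -> 1 point(s)
  x = 3: RHS = 3, y in [5, 6]  -> 2 point(s)
  x = 5: RHS = 3, y in [5, 6]  -> 2 point(s)
  x = 6: RHS = 1, y in [1, 10]  -> 2 point(s)
  x = 8: RHS = 1, y in [1, 10]  -> 2 point(s)
  x = 9: RHS = 4, y in [2, 9]  -> 2 point(s)
Affine points: 13. Add the point at infinity: total = 14.

#E(F_11) = 14


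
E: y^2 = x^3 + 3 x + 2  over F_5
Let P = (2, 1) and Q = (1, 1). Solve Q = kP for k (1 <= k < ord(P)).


Enumerate multiples of P until we hit Q = (1, 1):
  1P = (2, 1)
  2P = (1, 4)
  3P = (1, 1)
Match found at i = 3.

k = 3


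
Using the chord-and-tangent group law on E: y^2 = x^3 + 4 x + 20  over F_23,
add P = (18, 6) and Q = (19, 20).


P != Q, so use the chord formula.
s = (y2 - y1) / (x2 - x1) = (14) / (1) mod 23 = 14
x3 = s^2 - x1 - x2 mod 23 = 14^2 - 18 - 19 = 21
y3 = s (x1 - x3) - y1 mod 23 = 14 * (18 - 21) - 6 = 21

P + Q = (21, 21)


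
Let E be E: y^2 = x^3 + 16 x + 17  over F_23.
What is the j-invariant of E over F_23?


Delta = -16(4 a^3 + 27 b^2) mod 23 = 6
-1728 * (4 a)^3 = -1728 * (4*16)^3 mod 23 = 7
j = 7 * 6^(-1) mod 23 = 5

j = 5 (mod 23)


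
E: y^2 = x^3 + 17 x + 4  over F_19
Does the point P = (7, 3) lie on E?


Check whether y^2 = x^3 + 17 x + 4 (mod 19) for (x, y) = (7, 3).
LHS: y^2 = 3^2 mod 19 = 9
RHS: x^3 + 17 x + 4 = 7^3 + 17*7 + 4 mod 19 = 10
LHS != RHS

No, not on the curve


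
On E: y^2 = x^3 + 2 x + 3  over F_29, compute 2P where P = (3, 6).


Doubling: s = (3 x1^2 + a) / (2 y1)
s = (3*3^2 + 2) / (2*6) mod 29 = 0
x3 = s^2 - 2 x1 mod 29 = 0^2 - 2*3 = 23
y3 = s (x1 - x3) - y1 mod 29 = 0 * (3 - 23) - 6 = 23

2P = (23, 23)


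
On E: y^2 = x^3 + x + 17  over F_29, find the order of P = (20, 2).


Compute successive multiples of P until we hit O:
  1P = (20, 2)
  2P = (27, 6)
  3P = (6, 6)
  4P = (9, 28)
  5P = (25, 23)
  6P = (26, 25)
  7P = (13, 20)
  8P = (18, 26)
  ... (continuing to 23P)
  23P = O

ord(P) = 23


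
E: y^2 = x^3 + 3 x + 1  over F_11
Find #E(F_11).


For each x in F_11, count y with y^2 = x^3 + 3 x + 1 mod 11:
  x = 0: RHS = 1, y in [1, 10]  -> 2 point(s)
  x = 1: RHS = 5, y in [4, 7]  -> 2 point(s)
  x = 2: RHS = 4, y in [2, 9]  -> 2 point(s)
  x = 3: RHS = 4, y in [2, 9]  -> 2 point(s)
  x = 4: RHS = 0, y in [0]  -> 1 point(s)
  x = 5: RHS = 9, y in [3, 8]  -> 2 point(s)
  x = 6: RHS = 4, y in [2, 9]  -> 2 point(s)
  x = 8: RHS = 9, y in [3, 8]  -> 2 point(s)
  x = 9: RHS = 9, y in [3, 8]  -> 2 point(s)
Affine points: 17. Add the point at infinity: total = 18.

#E(F_11) = 18


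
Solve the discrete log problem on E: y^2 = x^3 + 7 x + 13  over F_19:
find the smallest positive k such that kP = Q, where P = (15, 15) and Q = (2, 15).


Enumerate multiples of P until we hit Q = (2, 15):
  1P = (15, 15)
  2P = (14, 9)
  3P = (7, 14)
  4P = (8, 12)
  5P = (2, 15)
Match found at i = 5.

k = 5


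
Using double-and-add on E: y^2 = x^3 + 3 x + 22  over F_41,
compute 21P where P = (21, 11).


k = 21 = 10101_2 (binary, LSB first: 10101)
Double-and-add from P = (21, 11):
  bit 0 = 1: acc = O + (21, 11) = (21, 11)
  bit 1 = 0: acc unchanged = (21, 11)
  bit 2 = 1: acc = (21, 11) + (19, 38) = (9, 32)
  bit 3 = 0: acc unchanged = (9, 32)
  bit 4 = 1: acc = (9, 32) + (29, 12) = (4, 4)

21P = (4, 4)


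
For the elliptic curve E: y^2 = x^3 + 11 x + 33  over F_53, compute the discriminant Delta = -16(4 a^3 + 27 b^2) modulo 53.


4 a^3 + 27 b^2 = 4*11^3 + 27*33^2 = 5324 + 29403 = 34727
Delta = -16 * (34727) = -555632
Delta mod 53 = 20

Delta = 20 (mod 53)


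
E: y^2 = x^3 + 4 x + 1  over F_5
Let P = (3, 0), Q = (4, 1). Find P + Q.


P != Q, so use the chord formula.
s = (y2 - y1) / (x2 - x1) = (1) / (1) mod 5 = 1
x3 = s^2 - x1 - x2 mod 5 = 1^2 - 3 - 4 = 4
y3 = s (x1 - x3) - y1 mod 5 = 1 * (3 - 4) - 0 = 4

P + Q = (4, 4)


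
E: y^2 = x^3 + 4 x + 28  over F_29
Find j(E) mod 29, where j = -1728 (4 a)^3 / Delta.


Delta = -16(4 a^3 + 27 b^2) mod 29 = 25
-1728 * (4 a)^3 = -1728 * (4*4)^3 mod 29 = 26
j = 26 * 25^(-1) mod 29 = 8

j = 8 (mod 29)


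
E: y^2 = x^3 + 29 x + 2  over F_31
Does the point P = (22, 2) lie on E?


Check whether y^2 = x^3 + 29 x + 2 (mod 31) for (x, y) = (22, 2).
LHS: y^2 = 2^2 mod 31 = 4
RHS: x^3 + 29 x + 2 = 22^3 + 29*22 + 2 mod 31 = 4
LHS = RHS

Yes, on the curve


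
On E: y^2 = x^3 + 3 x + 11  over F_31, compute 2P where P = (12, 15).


Doubling: s = (3 x1^2 + a) / (2 y1)
s = (3*12^2 + 3) / (2*15) mod 31 = 30
x3 = s^2 - 2 x1 mod 31 = 30^2 - 2*12 = 8
y3 = s (x1 - x3) - y1 mod 31 = 30 * (12 - 8) - 15 = 12

2P = (8, 12)


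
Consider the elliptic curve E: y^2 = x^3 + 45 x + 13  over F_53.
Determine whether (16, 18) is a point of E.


Check whether y^2 = x^3 + 45 x + 13 (mod 53) for (x, y) = (16, 18).
LHS: y^2 = 18^2 mod 53 = 6
RHS: x^3 + 45 x + 13 = 16^3 + 45*16 + 13 mod 53 = 6
LHS = RHS

Yes, on the curve


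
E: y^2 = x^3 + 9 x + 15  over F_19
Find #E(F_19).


For each x in F_19, count y with y^2 = x^3 + 9 x + 15 mod 19:
  x = 1: RHS = 6, y in [5, 14]  -> 2 point(s)
  x = 4: RHS = 1, y in [1, 18]  -> 2 point(s)
  x = 6: RHS = 0, y in [0]  -> 1 point(s)
  x = 11: RHS = 1, y in [1, 18]  -> 2 point(s)
  x = 13: RHS = 11, y in [7, 12]  -> 2 point(s)
  x = 14: RHS = 16, y in [4, 15]  -> 2 point(s)
  x = 18: RHS = 5, y in [9, 10]  -> 2 point(s)
Affine points: 13. Add the point at infinity: total = 14.

#E(F_19) = 14


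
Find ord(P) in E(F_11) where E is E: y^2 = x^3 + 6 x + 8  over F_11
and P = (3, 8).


Compute successive multiples of P until we hit O:
  1P = (3, 8)
  2P = (5, 3)
  3P = (1, 9)
  4P = (10, 1)
  5P = (10, 10)
  6P = (1, 2)
  7P = (5, 8)
  8P = (3, 3)
  ... (continuing to 9P)
  9P = O

ord(P) = 9


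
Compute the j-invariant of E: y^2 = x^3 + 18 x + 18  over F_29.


Delta = -16(4 a^3 + 27 b^2) mod 29 = 26
-1728 * (4 a)^3 = -1728 * (4*18)^3 mod 29 = 13
j = 13 * 26^(-1) mod 29 = 15

j = 15 (mod 29)


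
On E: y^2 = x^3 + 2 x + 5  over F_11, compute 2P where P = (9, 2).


Doubling: s = (3 x1^2 + a) / (2 y1)
s = (3*9^2 + 2) / (2*2) mod 11 = 9
x3 = s^2 - 2 x1 mod 11 = 9^2 - 2*9 = 8
y3 = s (x1 - x3) - y1 mod 11 = 9 * (9 - 8) - 2 = 7

2P = (8, 7)


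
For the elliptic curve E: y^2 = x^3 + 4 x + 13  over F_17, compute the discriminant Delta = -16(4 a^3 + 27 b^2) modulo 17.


4 a^3 + 27 b^2 = 4*4^3 + 27*13^2 = 256 + 4563 = 4819
Delta = -16 * (4819) = -77104
Delta mod 17 = 8

Delta = 8 (mod 17)


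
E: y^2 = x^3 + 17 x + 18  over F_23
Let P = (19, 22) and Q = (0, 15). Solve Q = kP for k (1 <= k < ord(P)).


Enumerate multiples of P until we hit Q = (0, 15):
  1P = (19, 22)
  2P = (12, 15)
  3P = (16, 4)
  4P = (1, 17)
  5P = (4, 9)
  6P = (3, 21)
  7P = (9, 16)
  8P = (11, 15)
  9P = (20, 3)
  10P = (0, 8)
  11P = (22, 0)
  12P = (0, 15)
Match found at i = 12.

k = 12


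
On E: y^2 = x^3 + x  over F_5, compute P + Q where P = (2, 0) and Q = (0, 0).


P != Q, so use the chord formula.
s = (y2 - y1) / (x2 - x1) = (0) / (3) mod 5 = 0
x3 = s^2 - x1 - x2 mod 5 = 0^2 - 2 - 0 = 3
y3 = s (x1 - x3) - y1 mod 5 = 0 * (2 - 3) - 0 = 0

P + Q = (3, 0)


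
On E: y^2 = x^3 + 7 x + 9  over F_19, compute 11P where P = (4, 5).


k = 11 = 1011_2 (binary, LSB first: 1101)
Double-and-add from P = (4, 5):
  bit 0 = 1: acc = O + (4, 5) = (4, 5)
  bit 1 = 1: acc = (4, 5) + (8, 11) = (14, 18)
  bit 2 = 0: acc unchanged = (14, 18)
  bit 3 = 1: acc = (14, 18) + (1, 6) = (8, 8)

11P = (8, 8)


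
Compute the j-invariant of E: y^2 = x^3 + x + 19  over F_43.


Delta = -16(4 a^3 + 27 b^2) mod 43 = 31
-1728 * (4 a)^3 = -1728 * (4*1)^3 mod 43 = 4
j = 4 * 31^(-1) mod 43 = 14

j = 14 (mod 43)


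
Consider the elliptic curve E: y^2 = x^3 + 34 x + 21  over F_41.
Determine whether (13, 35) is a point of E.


Check whether y^2 = x^3 + 34 x + 21 (mod 41) for (x, y) = (13, 35).
LHS: y^2 = 35^2 mod 41 = 36
RHS: x^3 + 34 x + 21 = 13^3 + 34*13 + 21 mod 41 = 36
LHS = RHS

Yes, on the curve


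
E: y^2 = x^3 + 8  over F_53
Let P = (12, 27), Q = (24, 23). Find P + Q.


P != Q, so use the chord formula.
s = (y2 - y1) / (x2 - x1) = (49) / (12) mod 53 = 35
x3 = s^2 - x1 - x2 mod 53 = 35^2 - 12 - 24 = 23
y3 = s (x1 - x3) - y1 mod 53 = 35 * (12 - 23) - 27 = 12

P + Q = (23, 12)


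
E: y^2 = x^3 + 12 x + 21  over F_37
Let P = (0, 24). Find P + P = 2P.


Doubling: s = (3 x1^2 + a) / (2 y1)
s = (3*0^2 + 12) / (2*24) mod 37 = 28
x3 = s^2 - 2 x1 mod 37 = 28^2 - 2*0 = 7
y3 = s (x1 - x3) - y1 mod 37 = 28 * (0 - 7) - 24 = 2

2P = (7, 2)


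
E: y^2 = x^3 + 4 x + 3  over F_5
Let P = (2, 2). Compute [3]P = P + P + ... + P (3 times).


k = 3 = 11_2 (binary, LSB first: 11)
Double-and-add from P = (2, 2):
  bit 0 = 1: acc = O + (2, 2) = (2, 2)
  bit 1 = 1: acc = (2, 2) + (2, 3) = O

3P = O


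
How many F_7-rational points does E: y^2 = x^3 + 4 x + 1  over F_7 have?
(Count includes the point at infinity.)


For each x in F_7, count y with y^2 = x^3 + 4 x + 1 mod 7:
  x = 0: RHS = 1, y in [1, 6]  -> 2 point(s)
  x = 4: RHS = 4, y in [2, 5]  -> 2 point(s)
Affine points: 4. Add the point at infinity: total = 5.

#E(F_7) = 5


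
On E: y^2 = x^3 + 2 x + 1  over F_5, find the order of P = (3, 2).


Compute successive multiples of P until we hit O:
  1P = (3, 2)
  2P = (0, 1)
  3P = (1, 2)
  4P = (1, 3)
  5P = (0, 4)
  6P = (3, 3)
  7P = O

ord(P) = 7


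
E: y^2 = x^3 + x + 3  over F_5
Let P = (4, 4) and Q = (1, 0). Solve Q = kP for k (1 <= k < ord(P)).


Enumerate multiples of P until we hit Q = (1, 0):
  1P = (4, 4)
  2P = (1, 0)
Match found at i = 2.

k = 2


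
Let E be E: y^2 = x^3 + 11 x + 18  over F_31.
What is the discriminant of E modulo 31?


4 a^3 + 27 b^2 = 4*11^3 + 27*18^2 = 5324 + 8748 = 14072
Delta = -16 * (14072) = -225152
Delta mod 31 = 1

Delta = 1 (mod 31)


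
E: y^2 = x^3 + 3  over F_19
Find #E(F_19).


For each x in F_19, count y with y^2 = x^3 + 0 x + 3 mod 19:
  x = 1: RHS = 4, y in [2, 17]  -> 2 point(s)
  x = 2: RHS = 11, y in [7, 12]  -> 2 point(s)
  x = 3: RHS = 11, y in [7, 12]  -> 2 point(s)
  x = 7: RHS = 4, y in [2, 17]  -> 2 point(s)
  x = 11: RHS = 4, y in [2, 17]  -> 2 point(s)
  x = 14: RHS = 11, y in [7, 12]  -> 2 point(s)
Affine points: 12. Add the point at infinity: total = 13.

#E(F_19) = 13


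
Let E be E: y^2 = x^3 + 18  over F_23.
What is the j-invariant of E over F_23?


Delta = -16(4 a^3 + 27 b^2) mod 23 = 10
-1728 * (4 a)^3 = -1728 * (4*0)^3 mod 23 = 0
j = 0 * 10^(-1) mod 23 = 0

j = 0 (mod 23)


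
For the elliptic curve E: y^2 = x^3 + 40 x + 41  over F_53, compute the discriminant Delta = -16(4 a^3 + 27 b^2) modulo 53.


4 a^3 + 27 b^2 = 4*40^3 + 27*41^2 = 256000 + 45387 = 301387
Delta = -16 * (301387) = -4822192
Delta mod 53 = 13

Delta = 13 (mod 53)


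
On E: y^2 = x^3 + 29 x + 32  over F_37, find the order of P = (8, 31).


Compute successive multiples of P until we hit O:
  1P = (8, 31)
  2P = (30, 35)
  3P = (29, 19)
  4P = (26, 11)
  5P = (12, 31)
  6P = (17, 6)
  7P = (22, 12)
  8P = (23, 29)
  ... (continuing to 22P)
  22P = O

ord(P) = 22


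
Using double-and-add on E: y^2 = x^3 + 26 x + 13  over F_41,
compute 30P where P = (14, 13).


k = 30 = 11110_2 (binary, LSB first: 01111)
Double-and-add from P = (14, 13):
  bit 0 = 0: acc unchanged = O
  bit 1 = 1: acc = O + (11, 20) = (11, 20)
  bit 2 = 1: acc = (11, 20) + (9, 22) = (22, 32)
  bit 3 = 1: acc = (22, 32) + (18, 32) = (1, 9)
  bit 4 = 1: acc = (1, 9) + (38, 20) = (7, 28)

30P = (7, 28)


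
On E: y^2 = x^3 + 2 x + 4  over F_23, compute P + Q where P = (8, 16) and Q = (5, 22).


P != Q, so use the chord formula.
s = (y2 - y1) / (x2 - x1) = (6) / (20) mod 23 = 21
x3 = s^2 - x1 - x2 mod 23 = 21^2 - 8 - 5 = 14
y3 = s (x1 - x3) - y1 mod 23 = 21 * (8 - 14) - 16 = 19

P + Q = (14, 19)


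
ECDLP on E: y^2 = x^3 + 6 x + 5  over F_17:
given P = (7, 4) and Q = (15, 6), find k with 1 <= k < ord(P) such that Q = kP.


Enumerate multiples of P until we hit Q = (15, 6):
  1P = (7, 4)
  2P = (3, 13)
  3P = (11, 5)
  4P = (15, 11)
  5P = (4, 5)
  6P = (8, 2)
  7P = (6, 11)
  8P = (2, 12)
  9P = (16, 7)
  10P = (13, 11)
  11P = (13, 6)
  12P = (16, 10)
  13P = (2, 5)
  14P = (6, 6)
  15P = (8, 15)
  16P = (4, 12)
  17P = (15, 6)
Match found at i = 17.

k = 17


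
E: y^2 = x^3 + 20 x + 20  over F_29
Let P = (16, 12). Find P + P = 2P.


Doubling: s = (3 x1^2 + a) / (2 y1)
s = (3*16^2 + 20) / (2*12) mod 29 = 28
x3 = s^2 - 2 x1 mod 29 = 28^2 - 2*16 = 27
y3 = s (x1 - x3) - y1 mod 29 = 28 * (16 - 27) - 12 = 28

2P = (27, 28)


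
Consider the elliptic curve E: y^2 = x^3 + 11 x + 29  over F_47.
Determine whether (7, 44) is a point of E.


Check whether y^2 = x^3 + 11 x + 29 (mod 47) for (x, y) = (7, 44).
LHS: y^2 = 44^2 mod 47 = 9
RHS: x^3 + 11 x + 29 = 7^3 + 11*7 + 29 mod 47 = 26
LHS != RHS

No, not on the curve


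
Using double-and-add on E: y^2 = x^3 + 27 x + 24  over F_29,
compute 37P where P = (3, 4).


k = 37 = 100101_2 (binary, LSB first: 101001)
Double-and-add from P = (3, 4):
  bit 0 = 1: acc = O + (3, 4) = (3, 4)
  bit 1 = 0: acc unchanged = (3, 4)
  bit 2 = 1: acc = (3, 4) + (19, 28) = (2, 12)
  bit 3 = 0: acc unchanged = (2, 12)
  bit 4 = 0: acc unchanged = (2, 12)
  bit 5 = 1: acc = (2, 12) + (24, 24) = (16, 12)

37P = (16, 12)


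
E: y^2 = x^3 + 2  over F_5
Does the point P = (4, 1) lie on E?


Check whether y^2 = x^3 + 0 x + 2 (mod 5) for (x, y) = (4, 1).
LHS: y^2 = 1^2 mod 5 = 1
RHS: x^3 + 0 x + 2 = 4^3 + 0*4 + 2 mod 5 = 1
LHS = RHS

Yes, on the curve


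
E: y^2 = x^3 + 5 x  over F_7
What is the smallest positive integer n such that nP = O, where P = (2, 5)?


Compute successive multiples of P until we hit O:
  1P = (2, 5)
  2P = (4, 0)
  3P = (2, 2)
  4P = O

ord(P) = 4


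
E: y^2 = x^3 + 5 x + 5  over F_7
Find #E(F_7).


For each x in F_7, count y with y^2 = x^3 + 5 x + 5 mod 7:
  x = 1: RHS = 4, y in [2, 5]  -> 2 point(s)
  x = 2: RHS = 2, y in [3, 4]  -> 2 point(s)
  x = 5: RHS = 1, y in [1, 6]  -> 2 point(s)
Affine points: 6. Add the point at infinity: total = 7.

#E(F_7) = 7


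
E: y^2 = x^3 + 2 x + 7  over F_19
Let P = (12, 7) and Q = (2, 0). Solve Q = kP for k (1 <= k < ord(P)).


Enumerate multiples of P until we hit Q = (2, 0):
  1P = (12, 7)
  2P = (6, 8)
  3P = (10, 18)
  4P = (13, 8)
  5P = (14, 10)
  6P = (0, 11)
  7P = (5, 16)
  8P = (18, 17)
  9P = (15, 7)
  10P = (11, 12)
  11P = (2, 0)
Match found at i = 11.

k = 11


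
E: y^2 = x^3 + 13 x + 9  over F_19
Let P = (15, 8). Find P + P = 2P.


Doubling: s = (3 x1^2 + a) / (2 y1)
s = (3*15^2 + 13) / (2*8) mod 19 = 5
x3 = s^2 - 2 x1 mod 19 = 5^2 - 2*15 = 14
y3 = s (x1 - x3) - y1 mod 19 = 5 * (15 - 14) - 8 = 16

2P = (14, 16)


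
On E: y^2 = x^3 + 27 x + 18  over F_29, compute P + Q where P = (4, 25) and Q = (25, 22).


P != Q, so use the chord formula.
s = (y2 - y1) / (x2 - x1) = (26) / (21) mod 29 = 4
x3 = s^2 - x1 - x2 mod 29 = 4^2 - 4 - 25 = 16
y3 = s (x1 - x3) - y1 mod 29 = 4 * (4 - 16) - 25 = 14

P + Q = (16, 14)


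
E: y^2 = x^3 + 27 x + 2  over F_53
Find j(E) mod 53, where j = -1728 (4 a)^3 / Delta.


Delta = -16(4 a^3 + 27 b^2) mod 53 = 13
-1728 * (4 a)^3 = -1728 * (4*27)^3 mod 53 = 9
j = 9 * 13^(-1) mod 53 = 17

j = 17 (mod 53)


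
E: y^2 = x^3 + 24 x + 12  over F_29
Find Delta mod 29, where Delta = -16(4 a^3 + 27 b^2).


4 a^3 + 27 b^2 = 4*24^3 + 27*12^2 = 55296 + 3888 = 59184
Delta = -16 * (59184) = -946944
Delta mod 29 = 22

Delta = 22 (mod 29)


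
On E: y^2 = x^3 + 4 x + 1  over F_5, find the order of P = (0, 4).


Compute successive multiples of P until we hit O:
  1P = (0, 4)
  2P = (4, 4)
  3P = (1, 1)
  4P = (3, 0)
  5P = (1, 4)
  6P = (4, 1)
  7P = (0, 1)
  8P = O

ord(P) = 8


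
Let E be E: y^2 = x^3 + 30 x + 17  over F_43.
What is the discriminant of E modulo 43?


4 a^3 + 27 b^2 = 4*30^3 + 27*17^2 = 108000 + 7803 = 115803
Delta = -16 * (115803) = -1852848
Delta mod 43 = 22

Delta = 22 (mod 43)


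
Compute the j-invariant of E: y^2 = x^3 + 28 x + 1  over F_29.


Delta = -16(4 a^3 + 27 b^2) mod 29 = 9
-1728 * (4 a)^3 = -1728 * (4*28)^3 mod 29 = 15
j = 15 * 9^(-1) mod 29 = 21

j = 21 (mod 29)


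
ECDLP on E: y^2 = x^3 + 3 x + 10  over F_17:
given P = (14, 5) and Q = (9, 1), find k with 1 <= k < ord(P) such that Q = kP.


Enumerate multiples of P until we hit Q = (9, 1):
  1P = (14, 5)
  2P = (15, 9)
  3P = (4, 1)
  4P = (8, 11)
  5P = (13, 11)
  6P = (9, 16)
  7P = (7, 0)
  8P = (9, 1)
Match found at i = 8.

k = 8


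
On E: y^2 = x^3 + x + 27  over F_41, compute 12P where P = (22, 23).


k = 12 = 1100_2 (binary, LSB first: 0011)
Double-and-add from P = (22, 23):
  bit 0 = 0: acc unchanged = O
  bit 1 = 0: acc unchanged = O
  bit 2 = 1: acc = O + (36, 15) = (36, 15)
  bit 3 = 1: acc = (36, 15) + (33, 9) = (17, 23)

12P = (17, 23)


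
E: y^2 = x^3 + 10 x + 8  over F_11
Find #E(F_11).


For each x in F_11, count y with y^2 = x^3 + 10 x + 8 mod 11:
  x = 2: RHS = 3, y in [5, 6]  -> 2 point(s)
  x = 6: RHS = 9, y in [3, 8]  -> 2 point(s)
  x = 7: RHS = 3, y in [5, 6]  -> 2 point(s)
Affine points: 6. Add the point at infinity: total = 7.

#E(F_11) = 7


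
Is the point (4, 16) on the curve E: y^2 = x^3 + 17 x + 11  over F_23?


Check whether y^2 = x^3 + 17 x + 11 (mod 23) for (x, y) = (4, 16).
LHS: y^2 = 16^2 mod 23 = 3
RHS: x^3 + 17 x + 11 = 4^3 + 17*4 + 11 mod 23 = 5
LHS != RHS

No, not on the curve


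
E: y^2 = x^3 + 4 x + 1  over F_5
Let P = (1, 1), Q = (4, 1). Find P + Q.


P != Q, so use the chord formula.
s = (y2 - y1) / (x2 - x1) = (0) / (3) mod 5 = 0
x3 = s^2 - x1 - x2 mod 5 = 0^2 - 1 - 4 = 0
y3 = s (x1 - x3) - y1 mod 5 = 0 * (1 - 0) - 1 = 4

P + Q = (0, 4)


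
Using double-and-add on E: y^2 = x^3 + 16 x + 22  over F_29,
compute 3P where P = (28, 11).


k = 3 = 11_2 (binary, LSB first: 11)
Double-and-add from P = (28, 11):
  bit 0 = 1: acc = O + (28, 11) = (28, 11)
  bit 1 = 1: acc = (28, 11) + (7, 19) = (24, 22)

3P = (24, 22)


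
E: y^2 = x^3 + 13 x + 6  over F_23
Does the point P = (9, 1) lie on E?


Check whether y^2 = x^3 + 13 x + 6 (mod 23) for (x, y) = (9, 1).
LHS: y^2 = 1^2 mod 23 = 1
RHS: x^3 + 13 x + 6 = 9^3 + 13*9 + 6 mod 23 = 1
LHS = RHS

Yes, on the curve


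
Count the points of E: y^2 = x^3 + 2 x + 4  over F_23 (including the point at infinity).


For each x in F_23, count y with y^2 = x^3 + 2 x + 4 mod 23:
  x = 0: RHS = 4, y in [2, 21]  -> 2 point(s)
  x = 2: RHS = 16, y in [4, 19]  -> 2 point(s)
  x = 5: RHS = 1, y in [1, 22]  -> 2 point(s)
  x = 6: RHS = 2, y in [5, 18]  -> 2 point(s)
  x = 7: RHS = 16, y in [4, 19]  -> 2 point(s)
  x = 8: RHS = 3, y in [7, 16]  -> 2 point(s)
  x = 10: RHS = 12, y in [9, 14]  -> 2 point(s)
  x = 11: RHS = 0, y in [0]  -> 1 point(s)
  x = 12: RHS = 8, y in [10, 13]  -> 2 point(s)
  x = 14: RHS = 16, y in [4, 19]  -> 2 point(s)
  x = 17: RHS = 6, y in [11, 12]  -> 2 point(s)
  x = 19: RHS = 1, y in [1, 22]  -> 2 point(s)
  x = 22: RHS = 1, y in [1, 22]  -> 2 point(s)
Affine points: 25. Add the point at infinity: total = 26.

#E(F_23) = 26


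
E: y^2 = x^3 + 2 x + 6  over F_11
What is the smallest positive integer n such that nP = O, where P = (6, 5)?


Compute successive multiples of P until we hit O:
  1P = (6, 5)
  2P = (10, 6)
  3P = (4, 1)
  4P = (5, 8)
  5P = (9, 4)
  6P = (1, 8)
  7P = (7, 0)
  8P = (1, 3)
  ... (continuing to 14P)
  14P = O

ord(P) = 14
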